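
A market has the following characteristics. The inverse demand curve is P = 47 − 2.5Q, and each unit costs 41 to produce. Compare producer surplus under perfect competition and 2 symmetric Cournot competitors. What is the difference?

PS rises by 3.2

Competitive firms price at marginal cost: P = 41, giving Q = 2.4.
PS = (41 − 41)·2.4 = 0.
Cournot with 2 identical firms: the symmetric best-response condition is 47 − 7.5q = 41. Each firm produces q = 0.8, total output Q = 1.6, price P = 43.
PS = (43 − 41)·1.6 = 3.2.
Change in producer surplus: 3.2 − 0 = 3.2.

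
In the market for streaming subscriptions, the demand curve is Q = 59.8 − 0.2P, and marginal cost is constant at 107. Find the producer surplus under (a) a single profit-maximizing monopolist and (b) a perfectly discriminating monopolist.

Monopoly: PS = 1843.2; Perfect PD: PS = 3686.4

Inverting demand: P = 299 − 5Q.
Monopoly sets MR = MC: 299 − 10Q = 107 ⇒ Q = 19.2, P = 299 − 5·19.2 = 203.
PS = (203 − 107)·19.2 = 1843.2.
Under first-degree price discrimination the firm charges each unit its demand price and produces up to where P = MC, i.e. Q = 38.4. Consumer surplus is zero; producer surplus equals total surplus.
PS = ½·(299 − 107)·38.4 = 3686.4.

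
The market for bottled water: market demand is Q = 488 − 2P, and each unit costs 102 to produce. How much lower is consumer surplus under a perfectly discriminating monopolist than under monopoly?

Inverting demand: P = 244 − 0.5Q.
The monopolist equates marginal revenue to marginal cost: 244 − Q = 102, so Q = 142. From demand, P = 173.
CS = ½·(244 − 173)·142 = 5041.
A perfectly discriminating monopolist sells every unit with P(Q) ≥ MC(Q), so output equals the competitive quantity Q = 284. Each buyer pays their reservation price, so CS = 0 and the firm captures all surplus.
CS = 0.
Change in consumer surplus: 0 − 5041 = −5041.

CS falls by 5041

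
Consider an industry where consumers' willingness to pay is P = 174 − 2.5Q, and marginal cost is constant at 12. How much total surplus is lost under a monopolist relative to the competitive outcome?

Under competition P = MC = 12, so Q = (174 − 12)/2.5 = 64.8.
The monopolist equates marginal revenue to marginal cost: 174 − 5Q = 12, so Q = 32.4. From demand, P = 93.
DWL is the triangle between Q = 32.4 and Q = 64.8: ½·(64.8 − 32.4)·(93 − 12) = 1312.2.

DWL = 1312.2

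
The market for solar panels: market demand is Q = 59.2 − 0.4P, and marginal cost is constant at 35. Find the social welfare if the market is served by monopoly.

Inverting demand: P = 148 − 2.5Q.
Monopoly sets MR = MC: 148 − 5Q = 35 ⇒ Q = 22.6, P = 148 − 2.5·22.6 = 91.5.
CS = ½·(148 − 91.5)·22.6 = 638.45; PS = (91.5 − 35)·22.6 = 1276.9; TS = 1915.35.

TS = 1915.35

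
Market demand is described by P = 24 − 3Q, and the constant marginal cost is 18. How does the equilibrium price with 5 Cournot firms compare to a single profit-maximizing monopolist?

Cournot: P = 19; Monopoly: P = 21

Cournot with 5 identical firms: the symmetric best-response condition is 24 − 18q = 18. Each firm produces q = 1/3, total output Q = 5/3, price P = 19.
The monopolist equates marginal revenue to marginal cost: 24 − 6Q = 18, so Q = 1. From demand, P = 21.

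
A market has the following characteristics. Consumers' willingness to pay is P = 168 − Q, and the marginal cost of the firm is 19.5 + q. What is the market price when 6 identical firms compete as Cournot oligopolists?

Cournot with 6 identical firms: the symmetric best-response condition is 168 − 7q = 19.5 + q. Each firm produces q = 297/16, total output Q = 111.375, price P = 56.625.

P = 56.625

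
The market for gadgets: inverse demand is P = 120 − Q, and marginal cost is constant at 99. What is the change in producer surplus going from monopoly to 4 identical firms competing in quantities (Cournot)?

PS falls by 39.69

A monopolist chooses Q where MR = MC. MR = 120 − 2Q; setting this equal to 99 gives Q = 10.5 and P = 109.5.
PS = (109.5 − 99)·10.5 = 110.25.
Cournot with 4 identical firms: the symmetric best-response condition is 120 − 5q = 99. Each firm produces q = 4.2, total output Q = 16.8, price P = 103.2.
PS = (103.2 − 99)·16.8 = 70.56.
Change in producer surplus: 70.56 − 110.25 = −39.69.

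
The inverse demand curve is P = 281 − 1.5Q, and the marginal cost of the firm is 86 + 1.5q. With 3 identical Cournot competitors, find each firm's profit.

In a 3-firm Cournot equilibrium, symmetry and the first-order condition give q = (281 − 86)/(7.5) = 26. So Q = 78 and P = 164.
Each firm's profit = 164·26 − (86·26 + ½·1.5·26²) = 1521.

π_i = 1521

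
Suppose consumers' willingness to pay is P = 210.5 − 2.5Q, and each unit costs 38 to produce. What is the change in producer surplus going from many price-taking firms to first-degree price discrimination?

Producer surplus rises by 5951.25

Competitive firms price at marginal cost: P = 38, giving Q = 69.
PS = (38 − 38)·69 = 0.
A perfectly discriminating monopolist sells every unit with P(Q) ≥ MC(Q), so output equals the competitive quantity Q = 69. Each buyer pays their reservation price, so CS = 0 and the firm captures all surplus.
PS = ½·(210.5 − 38)·69 = 5951.25.
Change in producer surplus: 5951.25 − 0 = 5951.25.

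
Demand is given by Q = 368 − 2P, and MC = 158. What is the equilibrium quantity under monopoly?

Inverting demand: P = 184 − 0.5Q.
A monopolist chooses Q where MR = MC. MR = 184 − Q; setting this equal to 158 gives Q = 26 and P = 171.

Q = 26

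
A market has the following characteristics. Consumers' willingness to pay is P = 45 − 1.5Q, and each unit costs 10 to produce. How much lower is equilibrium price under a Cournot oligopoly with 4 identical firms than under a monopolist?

The monopolist equates marginal revenue to marginal cost: 45 − 3Q = 10, so Q = 35/3. From demand, P = 27.5.
Cournot with 4 identical firms: the symmetric best-response condition is 45 − 7.5q = 10. Each firm produces q = 14/3, total output Q = 56/3, price P = 17.
Change in equilibrium price: 17 − 27.5 = −10.5.

P falls by 10.5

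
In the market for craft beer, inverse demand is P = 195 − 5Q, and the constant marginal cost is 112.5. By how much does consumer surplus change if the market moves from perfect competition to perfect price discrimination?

CS falls by 680.625

Perfect competition: P = MC = 112.5, so 195 − 5Q = 112.5 and Q = 16.5.
CS = ½·(195 − 112.5)·16.5 = 680.625.
Under first-degree price discrimination the firm charges each unit its demand price and produces up to where P = MC, i.e. Q = 16.5. Consumer surplus is zero; producer surplus equals total surplus.
CS = 0.
Change in consumer surplus: 0 − 680.625 = −680.625.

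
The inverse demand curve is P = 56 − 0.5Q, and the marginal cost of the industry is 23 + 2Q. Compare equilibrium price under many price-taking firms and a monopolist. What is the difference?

Competitive equilibrium sets price equal to marginal cost: 56 − 0.5Q = 23 + 2Q, so Q = 13.2 and P = 49.4.
The monopolist equates marginal revenue to marginal cost: 56 − Q = 23 + 2Q, so Q = 11. From demand, P = 50.5.
Change in equilibrium price: 50.5 − 49.4 = 1.1.

Equilibrium price rises by 1.1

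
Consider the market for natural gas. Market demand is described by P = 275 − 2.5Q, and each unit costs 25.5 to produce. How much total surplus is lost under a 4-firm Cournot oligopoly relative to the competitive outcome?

DWL = 498.002

Perfect competition: P = MC = 25.5, so 275 − 2.5Q = 25.5 and Q = 99.8.
With 4 symmetric Cournot firms, each firm's FOC gives 275 − 12.5q = 25.5, so q = 19.96, Q = 4·19.96 = 79.84, and P = 75.4.
DWL is the triangle between Q = 79.84 and Q = 99.8: ½·(99.8 − 79.84)·(75.4 − 25.5) = 498.002.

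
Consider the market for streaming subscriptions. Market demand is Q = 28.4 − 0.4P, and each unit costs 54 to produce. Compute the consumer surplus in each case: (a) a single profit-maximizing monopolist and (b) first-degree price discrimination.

Inverting demand: P = 71 − 2.5Q.
A monopolist chooses Q where MR = MC. MR = 71 − 5Q; setting this equal to 54 gives Q = 3.4 and P = 62.5.
CS = ½·(71 − 62.5)·3.4 = 14.45.
With perfect price discrimination, output is the efficient level Q = 6.8 (where demand meets MC), but every buyer pays their willingness to pay: CS = 0 and PS = total surplus.
CS = 0.

Monopoly: CS = 14.45; Perfect PD: CS = 0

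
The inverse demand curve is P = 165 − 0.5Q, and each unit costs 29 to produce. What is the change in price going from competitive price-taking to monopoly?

Perfect competition: P = MC = 29, so 165 − 0.5Q = 29 and Q = 272.
A monopolist chooses Q where MR = MC. MR = 165 − Q; setting this equal to 29 gives Q = 136 and P = 97.
Change in price: 97 − 29 = 68.

Price rises by 68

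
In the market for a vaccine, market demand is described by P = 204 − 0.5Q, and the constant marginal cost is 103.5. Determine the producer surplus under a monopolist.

The monopolist equates marginal revenue to marginal cost: 204 − Q = 103.5, so Q = 100.5. From demand, P = 153.75.
PS = (153.75 − 103.5)·100.5 = 5050.125.

PS = 5050.125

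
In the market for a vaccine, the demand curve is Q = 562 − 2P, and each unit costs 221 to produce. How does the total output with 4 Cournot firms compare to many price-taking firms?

Inverting demand: P = 281 − 0.5Q.
With 4 symmetric Cournot firms, each firm's FOC gives 281 − 2.5q = 221, so q = 24, Q = 4·24 = 96, and P = 233.
Under competition P = MC = 221, so Q = (281 − 221)/0.5 = 120.

Cournot: Q = 96; Competition: Q = 120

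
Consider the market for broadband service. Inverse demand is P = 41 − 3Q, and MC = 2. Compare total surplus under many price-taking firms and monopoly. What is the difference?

Total surplus falls by 63.375

Under competition P = MC = 2, so Q = (41 − 2)/3 = 13.
CS = ½·(41 − 2)·13 = 253.5; PS = (2 − 2)·13 = 0; TS = 253.5.
A monopolist chooses Q where MR = MC. MR = 41 − 6Q; setting this equal to 2 gives Q = 6.5 and P = 21.5.
CS = ½·(41 − 21.5)·6.5 = 63.375; PS = (21.5 − 2)·6.5 = 126.75; TS = 190.125.
Change in total surplus: 190.125 − 253.5 = −63.375.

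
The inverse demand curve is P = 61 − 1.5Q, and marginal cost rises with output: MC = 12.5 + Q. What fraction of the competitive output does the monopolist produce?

Q_m/Q_c = 0.625

The monopolist equates marginal revenue to marginal cost: 61 − 3Q = 12.5 + Q, so Q = 12.125. From demand, P = 685/16.
Under competition P = MC: 61 − 1.5Q = 12.5 + Q ⇒ Q = 19.4, P = 31.9.
Ratio Q_m/Q_c = 12.125/19.4 = 0.625.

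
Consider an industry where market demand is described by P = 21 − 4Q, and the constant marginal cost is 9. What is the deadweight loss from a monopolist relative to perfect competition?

Perfect competition: P = MC = 9, so 21 − 4Q = 9 and Q = 3.
Monopoly sets MR = MC: 21 − 8Q = 9 ⇒ Q = 1.5, P = 21 − 4·1.5 = 15.
DWL is the triangle between Q = 1.5 and Q = 3: ½·(3 − 1.5)·(15 − 9) = 4.5.

DWL = 4.5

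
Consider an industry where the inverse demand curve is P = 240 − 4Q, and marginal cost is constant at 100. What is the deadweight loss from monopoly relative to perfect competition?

Competitive firms price at marginal cost: P = 100, giving Q = 35.
Monopoly sets MR = MC: 240 − 8Q = 100 ⇒ Q = 17.5, P = 240 − 4·17.5 = 170.
DWL is the triangle between Q = 17.5 and Q = 35: ½·(35 − 17.5)·(170 − 100) = 612.5.

DWL = 612.5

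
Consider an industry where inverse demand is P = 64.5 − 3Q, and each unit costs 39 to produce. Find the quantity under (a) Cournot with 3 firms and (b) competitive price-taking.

Cournot: Q = 6.375; Competition: Q = 8.5

In a 3-firm Cournot equilibrium, symmetry and the first-order condition give q = (64.5 − 39)/(12) = 2.125. So Q = 6.375 and P = 45.375.
Under competition P = MC = 39, so Q = (64.5 − 39)/3 = 8.5.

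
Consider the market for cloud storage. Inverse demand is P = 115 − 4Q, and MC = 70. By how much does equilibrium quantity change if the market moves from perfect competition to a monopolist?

Perfect competition: P = MC = 70, so 115 − 4Q = 70 and Q = 11.25.
The monopolist equates marginal revenue to marginal cost: 115 − 8Q = 70, so Q = 5.625. From demand, P = 92.5.
Change in equilibrium quantity: 5.625 − 11.25 = −5.625.

Equilibrium quantity falls by 5.625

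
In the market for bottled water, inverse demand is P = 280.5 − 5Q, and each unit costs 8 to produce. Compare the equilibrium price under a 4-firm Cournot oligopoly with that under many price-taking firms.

Cournot with 4 identical firms: the symmetric best-response condition is 280.5 − 25q = 8. Each firm produces q = 10.9, total output Q = 43.6, price P = 62.5.
Perfect competition: P = MC = 8, so 280.5 − 5Q = 8 and Q = 54.5.

Cournot: P = 62.5; Competition: P = 8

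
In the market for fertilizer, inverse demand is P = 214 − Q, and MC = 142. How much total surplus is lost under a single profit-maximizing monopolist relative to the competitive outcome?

DWL = 648

Competitive firms price at marginal cost: P = 142, giving Q = 72.
Monopoly sets MR = MC: 214 − 2Q = 142 ⇒ Q = 36, P = 214 − 36 = 178.
DWL is the triangle between Q = 36 and Q = 72: ½·(72 − 36)·(178 − 142) = 648.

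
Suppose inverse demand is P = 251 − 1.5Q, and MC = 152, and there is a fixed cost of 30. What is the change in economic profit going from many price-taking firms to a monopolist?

Economic profit rises by 1633.5

Perfect competition: P = MC = 152, so 251 − 1.5Q = 152 and Q = 66.
Profit = (152 − 152)·66 − 30 = −30.
A monopolist chooses Q where MR = MC. MR = 251 − 3Q; setting this equal to 152 gives Q = 33 and P = 201.5.
Profit = (201.5 − 152)·33 − 30 = 1603.5.
Change in economic profit: 1603.5 − −30 = 1633.5.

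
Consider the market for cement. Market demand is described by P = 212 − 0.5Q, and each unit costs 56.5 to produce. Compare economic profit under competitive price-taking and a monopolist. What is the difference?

Under competition P = MC = 56.5, so Q = (212 − 56.5)/0.5 = 311.
Profit = (56.5 − 56.5)·311 = 0.
A monopolist chooses Q where MR = MC. MR = 212 − Q; setting this equal to 56.5 gives Q = 155.5 and P = 134.25.
Profit = (134.25 − 56.5)·155.5 = 12090.125.
Change in economic profit: 12090.125 − 0 = 12090.125.

Economic profit rises by 12090.125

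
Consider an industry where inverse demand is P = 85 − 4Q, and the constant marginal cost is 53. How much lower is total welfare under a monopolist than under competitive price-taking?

Perfect competition: P = MC = 53, so 85 − 4Q = 53 and Q = 8.
CS = ½·(85 − 53)·8 = 128; PS = (53 − 53)·8 = 0; TS = 128.
A monopolist chooses Q where MR = MC. MR = 85 − 8Q; setting this equal to 53 gives Q = 4 and P = 69.
CS = ½·(85 − 69)·4 = 32; PS = (69 − 53)·4 = 64; TS = 96.
Change in total welfare: 96 − 128 = −32.

Total welfare falls by 32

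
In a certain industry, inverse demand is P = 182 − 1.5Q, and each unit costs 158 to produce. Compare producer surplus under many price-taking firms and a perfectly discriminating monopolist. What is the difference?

Under competition P = MC = 158, so Q = (182 − 158)/1.5 = 16.
PS = (158 − 158)·16 = 0.
Under first-degree price discrimination the firm charges each unit its demand price and produces up to where P = MC, i.e. Q = 16. Consumer surplus is zero; producer surplus equals total surplus.
PS = ½·(182 − 158)·16 = 192.
Change in producer surplus: 192 − 0 = 192.

PS rises by 192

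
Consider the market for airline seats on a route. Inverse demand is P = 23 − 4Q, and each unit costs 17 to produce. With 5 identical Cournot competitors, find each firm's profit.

π_i = 0.25

With 5 symmetric Cournot firms, each firm's FOC gives 23 − 24q = 17, so q = 0.25, Q = 5·0.25 = 1.25, and P = 18.
Each firm's profit = (18 − 17)·0.25 = 0.25.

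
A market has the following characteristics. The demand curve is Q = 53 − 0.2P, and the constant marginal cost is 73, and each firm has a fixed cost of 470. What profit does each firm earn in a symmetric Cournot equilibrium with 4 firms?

Inverting demand: P = 265 − 5Q.
With 4 symmetric Cournot firms, each firm's FOC gives 265 − 25q = 73, so q = 7.68, Q = 4·7.68 = 30.72, and P = 111.4.
Each firm's profit = (111.4 − 73)·7.68 − 470 = −175.088.

π_i = −175.088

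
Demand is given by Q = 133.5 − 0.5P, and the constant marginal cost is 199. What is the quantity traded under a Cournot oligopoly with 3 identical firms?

Q = 25.5

Inverting demand: P = 267 − 2Q.
In a 3-firm Cournot equilibrium, symmetry and the first-order condition give q = (267 − 199)/(8) = 8.5. So Q = 25.5 and P = 216.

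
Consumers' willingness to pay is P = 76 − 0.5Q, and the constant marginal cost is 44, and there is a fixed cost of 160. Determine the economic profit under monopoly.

Profit = 352

Monopoly sets MR = MC: 76 − Q = 44 ⇒ Q = 32, P = 76 − 0.5·32 = 60.
Profit = (60 − 44)·32 − 160 = 352.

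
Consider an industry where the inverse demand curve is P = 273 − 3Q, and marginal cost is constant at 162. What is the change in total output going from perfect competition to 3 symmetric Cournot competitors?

Competitive firms price at marginal cost: P = 162, giving Q = 37.
With 3 symmetric Cournot firms, each firm's FOC gives 273 − 12q = 162, so q = 9.25, Q = 3·9.25 = 27.75, and P = 189.75.
Change in total output: 27.75 − 37 = −9.25.

Total output falls by 9.25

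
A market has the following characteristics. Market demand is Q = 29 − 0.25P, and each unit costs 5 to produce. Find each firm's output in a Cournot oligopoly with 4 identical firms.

q_i = 5.55

Inverting demand: P = 116 − 4Q.
With 4 symmetric Cournot firms, each firm's FOC gives 116 − 20q = 5, so q = 5.55, Q = 4·5.55 = 22.2, and P = 27.2.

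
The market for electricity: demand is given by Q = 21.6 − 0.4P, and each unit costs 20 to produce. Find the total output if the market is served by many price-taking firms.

Q = 13.6

Inverting demand: P = 54 − 2.5Q.
Perfect competition: P = MC = 20, so 54 − 2.5Q = 20 and Q = 13.6.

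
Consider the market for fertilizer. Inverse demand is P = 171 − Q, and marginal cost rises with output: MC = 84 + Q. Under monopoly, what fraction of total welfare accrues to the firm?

PS/TS = 0.75

The monopolist equates marginal revenue to marginal cost: 171 − 2Q = 84 + Q, so Q = 29. From demand, P = 142.
CS = ½·(171 − 142)·29 = 420.5.
PS = P·Q − VC(Q) = 142·29 − (84·29 + ½·1·29²) = 1261.5.
Share captured = PS/TS = 1261.5/1682 = 0.75.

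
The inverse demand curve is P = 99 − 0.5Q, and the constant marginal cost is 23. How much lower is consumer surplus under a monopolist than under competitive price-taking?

Competitive firms price at marginal cost: P = 23, giving Q = 152.
CS = ½·(99 − 23)·152 = 5776.
A monopolist chooses Q where MR = MC. MR = 99 − Q; setting this equal to 23 gives Q = 76 and P = 61.
CS = ½·(99 − 61)·76 = 1444.
Change in consumer surplus: 1444 − 5776 = −4332.

Consumer surplus falls by 4332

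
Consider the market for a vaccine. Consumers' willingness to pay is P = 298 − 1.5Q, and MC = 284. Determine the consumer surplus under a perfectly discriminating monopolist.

With perfect price discrimination, output is the efficient level Q = 28/3 (where demand meets MC), but every buyer pays their willingness to pay: CS = 0 and PS = total surplus.
CS = 0.

CS = 0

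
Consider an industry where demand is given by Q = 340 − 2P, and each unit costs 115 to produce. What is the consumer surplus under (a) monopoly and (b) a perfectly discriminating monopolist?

Inverting demand: P = 170 − 0.5Q.
A monopolist chooses Q where MR = MC. MR = 170 − Q; setting this equal to 115 gives Q = 55 and P = 142.5.
CS = ½·(170 − 142.5)·55 = 756.25.
With perfect price discrimination, output is the efficient level Q = 110 (where demand meets MC), but every buyer pays their willingness to pay: CS = 0 and PS = total surplus.
CS = 0.

Monopoly: CS = 756.25; Perfect PD: CS = 0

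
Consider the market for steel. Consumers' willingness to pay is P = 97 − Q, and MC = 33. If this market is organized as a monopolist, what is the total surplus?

TS = 1536

The monopolist equates marginal revenue to marginal cost: 97 − 2Q = 33, so Q = 32. From demand, P = 65.
CS = ½·(97 − 65)·32 = 512; PS = (65 − 33)·32 = 1024; TS = 1536.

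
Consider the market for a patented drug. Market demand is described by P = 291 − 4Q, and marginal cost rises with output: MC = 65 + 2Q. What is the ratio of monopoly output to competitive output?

The monopolist equates marginal revenue to marginal cost: 291 − 8Q = 65 + 2Q, so Q = 22.6. From demand, P = 200.6.
Under competition P = MC: 291 − 4Q = 65 + 2Q ⇒ Q = 113/3, P = 421/3.
Ratio Q_m/Q_c = 22.6/(113/3) = 0.6.

Q_m/Q_c = 0.6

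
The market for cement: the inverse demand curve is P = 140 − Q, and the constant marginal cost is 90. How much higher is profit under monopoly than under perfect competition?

Under competition P = MC = 90, so Q = (140 − 90)/1 = 50.
Profit = (90 − 90)·50 = 0.
Monopoly sets MR = MC: 140 − 2Q = 90 ⇒ Q = 25, P = 140 − 25 = 115.
Profit = (115 − 90)·25 = 625.
Change in profit: 625 − 0 = 625.

π rises by 625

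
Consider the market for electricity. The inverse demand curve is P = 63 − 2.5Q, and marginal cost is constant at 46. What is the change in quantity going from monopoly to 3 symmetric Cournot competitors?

Q rises by 1.7

The monopolist equates marginal revenue to marginal cost: 63 − 5Q = 46, so Q = 3.4. From demand, P = 54.5.
Cournot with 3 identical firms: the symmetric best-response condition is 63 − 10q = 46. Each firm produces q = 1.7, total output Q = 5.1, price P = 50.25.
Change in quantity: 5.1 − 3.4 = 1.7.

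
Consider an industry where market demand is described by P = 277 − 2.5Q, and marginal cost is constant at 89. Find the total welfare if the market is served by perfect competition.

Under competition P = MC = 89, so Q = (277 − 89)/2.5 = 75.2.
CS = ½·(277 − 89)·75.2 = 7068.8; PS = (89 − 89)·75.2 = 0; TS = 7068.8.

TS = 7068.8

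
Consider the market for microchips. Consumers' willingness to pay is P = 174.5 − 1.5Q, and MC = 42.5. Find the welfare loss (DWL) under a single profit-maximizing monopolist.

DWL = 1452

Competitive firms price at marginal cost: P = 42.5, giving Q = 88.
Monopoly sets MR = MC: 174.5 − 3Q = 42.5 ⇒ Q = 44, P = 174.5 − 1.5·44 = 108.5.
DWL is the triangle between Q = 44 and Q = 88: ½·(88 − 44)·(108.5 − 42.5) = 1452.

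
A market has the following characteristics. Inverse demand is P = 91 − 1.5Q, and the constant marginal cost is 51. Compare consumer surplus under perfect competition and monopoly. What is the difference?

CS falls by 400

Under competition P = MC = 51, so Q = (91 − 51)/1.5 = 80/3.
CS = ½·(91 − 51)·80/3 = 1600/3.
Monopoly sets MR = MC: 91 − 3Q = 51 ⇒ Q = 40/3, P = 91 − 1.5·40/3 = 71.
CS = ½·(91 − 71)·40/3 = 400/3.
Change in consumer surplus: 400/3 − 1600/3 = −400.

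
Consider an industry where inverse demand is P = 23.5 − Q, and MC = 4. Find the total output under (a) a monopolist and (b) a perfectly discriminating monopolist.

The monopolist equates marginal revenue to marginal cost: 23.5 − 2Q = 4, so Q = 9.75. From demand, P = 13.75.
With perfect price discrimination, output is the efficient level Q = 19.5 (where demand meets MC), but every buyer pays their willingness to pay: CS = 0 and PS = total surplus.

Monopoly: Q = 9.75; Perfect PD: Q = 19.5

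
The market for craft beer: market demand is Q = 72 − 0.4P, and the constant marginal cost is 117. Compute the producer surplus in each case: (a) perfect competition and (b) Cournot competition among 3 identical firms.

Competition: PS = 0; Cournot: PS = 297.675

Inverting demand: P = 180 − 2.5Q.
Competitive firms price at marginal cost: P = 117, giving Q = 25.2.
PS = (117 − 117)·25.2 = 0.
In a 3-firm Cournot equilibrium, symmetry and the first-order condition give q = (180 − 117)/(10) = 6.3. So Q = 18.9 and P = 132.75.
PS = (132.75 − 117)·18.9 = 297.675.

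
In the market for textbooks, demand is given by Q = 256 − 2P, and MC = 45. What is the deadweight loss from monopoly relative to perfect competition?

DWL = 1722.25

Inverting demand: P = 128 − 0.5Q.
Under competition P = MC = 45, so Q = (128 − 45)/0.5 = 166.
The monopolist equates marginal revenue to marginal cost: 128 − Q = 45, so Q = 83. From demand, P = 86.5.
DWL is the triangle between Q = 83 and Q = 166: ½·(166 − 83)·(86.5 − 45) = 1722.25.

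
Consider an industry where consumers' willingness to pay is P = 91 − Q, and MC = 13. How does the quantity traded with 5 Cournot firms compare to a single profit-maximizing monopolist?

Cournot: Q = 65; Monopoly: Q = 39

In a 5-firm Cournot equilibrium, symmetry and the first-order condition give q = (91 − 13)/(6) = 13. So Q = 65 and P = 26.
The monopolist equates marginal revenue to marginal cost: 91 − 2Q = 13, so Q = 39. From demand, P = 52.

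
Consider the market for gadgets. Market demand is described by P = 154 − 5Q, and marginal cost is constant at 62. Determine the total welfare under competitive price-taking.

Perfect competition: P = MC = 62, so 154 − 5Q = 62 and Q = 18.4.
CS = ½·(154 − 62)·18.4 = 846.4; PS = (62 − 62)·18.4 = 0; TS = 846.4.

TS = 846.4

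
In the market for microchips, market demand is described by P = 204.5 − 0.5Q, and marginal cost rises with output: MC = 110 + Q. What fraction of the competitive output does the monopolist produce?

The monopolist equates marginal revenue to marginal cost: 204.5 − Q = 110 + Q, so Q = 47.25. From demand, P = 180.875.
Competitive equilibrium sets price equal to marginal cost: 204.5 − 0.5Q = 110 + Q, so Q = 63 and P = 173.
Ratio Q_m/Q_c = 47.25/63 = 0.75.

Q_m/Q_c = 0.75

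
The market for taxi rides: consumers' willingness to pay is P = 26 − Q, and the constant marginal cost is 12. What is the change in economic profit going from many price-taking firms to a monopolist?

Economic profit rises by 49

Under competition P = MC = 12, so Q = (26 − 12)/1 = 14.
Profit = (12 − 12)·14 = 0.
The monopolist equates marginal revenue to marginal cost: 26 − 2Q = 12, so Q = 7. From demand, P = 19.
Profit = (19 − 12)·7 = 49.
Change in economic profit: 49 − 0 = 49.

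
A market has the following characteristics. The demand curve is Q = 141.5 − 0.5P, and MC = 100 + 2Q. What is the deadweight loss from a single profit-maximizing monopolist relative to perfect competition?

Inverting demand: P = 283 − 2Q.
Under competition P = MC: 283 − 2Q = 100 + 2Q ⇒ Q = 45.75, P = 191.5.
The monopolist equates marginal revenue to marginal cost: 283 − 4Q = 100 + 2Q, so Q = 30.5. From demand, P = 222.
CS = ½·(283 − 191.5)·45.75 = 33489/16; PS = (191.5·45.75 − 100·45.75 − ½·2·45.75²) = 33489/16; TS = 4186.125.
CS = ½·(283 − 222)·30.5 = 930.25; PS = (222·30.5 − 100·30.5 − ½·2·30.5²) = 2790.75; TS = 3721.
DWL = 4186.125 − 3721 = 465.125.

DWL = 465.125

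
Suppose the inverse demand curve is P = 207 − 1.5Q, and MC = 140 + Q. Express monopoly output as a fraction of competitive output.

Q_m/Q_c = 0.625

The monopolist equates marginal revenue to marginal cost: 207 − 3Q = 140 + Q, so Q = 16.75. From demand, P = 181.875.
Under competition P = MC: 207 − 1.5Q = 140 + Q ⇒ Q = 26.8, P = 166.8.
Ratio Q_m/Q_c = 16.75/26.8 = 0.625.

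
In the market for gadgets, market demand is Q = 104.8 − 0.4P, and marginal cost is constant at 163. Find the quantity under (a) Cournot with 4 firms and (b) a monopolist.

Inverting demand: P = 262 − 2.5Q.
Cournot with 4 identical firms: the symmetric best-response condition is 262 − 12.5q = 163. Each firm produces q = 7.92, total output Q = 31.68, price P = 182.8.
The monopolist equates marginal revenue to marginal cost: 262 − 5Q = 163, so Q = 19.8. From demand, P = 212.5.

Cournot: Q = 31.68; Monopoly: Q = 19.8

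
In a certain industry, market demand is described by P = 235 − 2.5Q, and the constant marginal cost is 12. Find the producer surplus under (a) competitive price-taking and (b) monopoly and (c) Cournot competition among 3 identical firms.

Under competition P = MC = 12, so Q = (235 − 12)/2.5 = 89.2.
PS = (12 − 12)·89.2 = 0.
The monopolist equates marginal revenue to marginal cost: 235 − 5Q = 12, so Q = 44.6. From demand, P = 123.5.
PS = (123.5 − 12)·44.6 = 4972.9.
Cournot with 3 identical firms: the symmetric best-response condition is 235 − 10q = 12. Each firm produces q = 22.3, total output Q = 66.9, price P = 67.75.
PS = (67.75 − 12)·66.9 = 3729.675.

Competition: PS = 0; Monopoly: PS = 4972.9; Cournot: PS = 3729.675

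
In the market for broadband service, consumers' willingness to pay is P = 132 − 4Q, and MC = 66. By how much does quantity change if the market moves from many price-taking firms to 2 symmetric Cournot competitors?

Perfect competition: P = MC = 66, so 132 − 4Q = 66 and Q = 16.5.
Cournot with 2 identical firms: the symmetric best-response condition is 132 − 12q = 66. Each firm produces q = 5.5, total output Q = 11, price P = 88.
Change in quantity: 11 − 16.5 = −5.5.

Q falls by 5.5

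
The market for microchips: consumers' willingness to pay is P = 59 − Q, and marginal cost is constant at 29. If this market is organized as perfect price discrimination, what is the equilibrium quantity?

A perfectly discriminating monopolist sells every unit with P(Q) ≥ MC(Q), so output equals the competitive quantity Q = 30. Each buyer pays their reservation price, so CS = 0 and the firm captures all surplus.

Q = 30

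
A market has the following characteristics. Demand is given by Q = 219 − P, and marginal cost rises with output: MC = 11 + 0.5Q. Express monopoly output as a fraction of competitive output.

Q_m/Q_c = 0.6

Inverting demand: P = 219 − Q.
The monopolist equates marginal revenue to marginal cost: 219 − 2Q = 11 + 0.5Q, so Q = 83.2. From demand, P = 135.8.
Competitive equilibrium sets price equal to marginal cost: 219 − Q = 11 + 0.5Q, so Q = 416/3 and P = 241/3.
Ratio Q_m/Q_c = 83.2/(416/3) = 0.6.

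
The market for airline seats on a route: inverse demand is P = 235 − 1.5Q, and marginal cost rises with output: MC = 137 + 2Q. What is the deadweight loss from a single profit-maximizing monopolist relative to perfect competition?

Competitive equilibrium sets price equal to marginal cost: 235 − 1.5Q = 137 + 2Q, so Q = 28 and P = 193.
The monopolist equates marginal revenue to marginal cost: 235 − 3Q = 137 + 2Q, so Q = 19.6. From demand, P = 205.6.
CS = ½·(235 − 193)·28 = 588; PS = (193·28 − 137·28 − ½·2·28²) = 784; TS = 1372.
CS = ½·(235 − 205.6)·19.6 = 288.12; PS = (205.6·19.6 − 137·19.6 − ½·2·19.6²) = 960.4; TS = 1248.52.
DWL = 1372 − 1248.52 = 123.48.

DWL = 123.48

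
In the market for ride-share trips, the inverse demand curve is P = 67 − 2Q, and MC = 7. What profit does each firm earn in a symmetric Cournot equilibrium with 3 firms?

Cournot with 3 identical firms: the symmetric best-response condition is 67 − 8q = 7. Each firm produces q = 7.5, total output Q = 22.5, price P = 22.
Each firm's profit = (22 − 7)·7.5 = 112.5.

π_i = 112.5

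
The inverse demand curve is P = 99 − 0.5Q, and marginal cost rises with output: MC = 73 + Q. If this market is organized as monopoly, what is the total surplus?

The monopolist equates marginal revenue to marginal cost: 99 − Q = 73 + Q, so Q = 13. From demand, P = 92.5.
CS = ½·(99 − 92.5)·13 = 42.25; PS = (92.5·13 − 73·13 − ½·1·13²) = 169; TS = 211.25.

TS = 211.25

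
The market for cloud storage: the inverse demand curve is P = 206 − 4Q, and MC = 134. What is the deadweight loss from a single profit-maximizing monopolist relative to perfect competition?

DWL = 162

Competitive firms price at marginal cost: P = 134, giving Q = 18.
A monopolist chooses Q where MR = MC. MR = 206 − 8Q; setting this equal to 134 gives Q = 9 and P = 170.
DWL is the triangle between Q = 9 and Q = 18: ½·(18 − 9)·(170 − 134) = 162.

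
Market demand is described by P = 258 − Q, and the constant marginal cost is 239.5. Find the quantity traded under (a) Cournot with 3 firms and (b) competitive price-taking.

Cournot with 3 identical firms: the symmetric best-response condition is 258 − 4q = 239.5. Each firm produces q = 4.625, total output Q = 13.875, price P = 244.125.
Under competition P = MC = 239.5, so Q = (258 − 239.5)/1 = 18.5.

Cournot: Q = 13.875; Competition: Q = 18.5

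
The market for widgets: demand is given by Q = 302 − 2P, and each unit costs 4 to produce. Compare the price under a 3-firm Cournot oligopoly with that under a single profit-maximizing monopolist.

Inverting demand: P = 151 − 0.5Q.
Cournot with 3 identical firms: the symmetric best-response condition is 151 − 2q = 4. Each firm produces q = 73.5, total output Q = 220.5, price P = 40.75.
A monopolist chooses Q where MR = MC. MR = 151 − Q; setting this equal to 4 gives Q = 147 and P = 77.5.

Cournot: P = 40.75; Monopoly: P = 77.5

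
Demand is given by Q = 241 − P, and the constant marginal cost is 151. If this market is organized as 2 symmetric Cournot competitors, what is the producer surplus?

Inverting demand: P = 241 − Q.
Cournot with 2 identical firms: the symmetric best-response condition is 241 − 3q = 151. Each firm produces q = 30, total output Q = 60, price P = 181.
PS = (181 − 151)·60 = 1800.

PS = 1800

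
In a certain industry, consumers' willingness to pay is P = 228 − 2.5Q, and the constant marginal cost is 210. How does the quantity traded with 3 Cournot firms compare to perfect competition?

Cournot with 3 identical firms: the symmetric best-response condition is 228 − 10q = 210. Each firm produces q = 1.8, total output Q = 5.4, price P = 214.5.
Under competition P = MC = 210, so Q = (228 − 210)/2.5 = 7.2.

Cournot: Q = 5.4; Competition: Q = 7.2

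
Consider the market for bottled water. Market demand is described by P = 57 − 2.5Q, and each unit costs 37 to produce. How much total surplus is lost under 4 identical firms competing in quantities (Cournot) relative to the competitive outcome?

Under competition P = MC = 37, so Q = (57 − 37)/2.5 = 8.
With 4 symmetric Cournot firms, each firm's FOC gives 57 − 12.5q = 37, so q = 1.6, Q = 4·1.6 = 6.4, and P = 41.
DWL is the triangle between Q = 6.4 and Q = 8: ½·(8 − 6.4)·(41 − 37) = 3.2.

DWL = 3.2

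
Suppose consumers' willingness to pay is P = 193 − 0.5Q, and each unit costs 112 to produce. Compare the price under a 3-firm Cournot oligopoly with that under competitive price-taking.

Cournot: P = 132.25; Competition: P = 112

Cournot with 3 identical firms: the symmetric best-response condition is 193 − 2q = 112. Each firm produces q = 40.5, total output Q = 121.5, price P = 132.25.
Perfect competition: P = MC = 112, so 193 − 0.5Q = 112 and Q = 162.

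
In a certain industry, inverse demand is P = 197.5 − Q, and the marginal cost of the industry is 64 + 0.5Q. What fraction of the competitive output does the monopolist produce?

Q_m/Q_c = 0.6

Monopoly sets MR = MC: 197.5 − 2Q = 64 + 0.5Q ⇒ Q = 53.4, P = 197.5 − 53.4 = 144.1.
Under competition P = MC: 197.5 − Q = 64 + 0.5Q ⇒ Q = 89, P = 108.5.
Ratio Q_m/Q_c = 53.4/89 = 0.6.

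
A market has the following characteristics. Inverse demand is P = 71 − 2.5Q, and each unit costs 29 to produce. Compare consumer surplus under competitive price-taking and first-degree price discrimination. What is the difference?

Perfect competition: P = MC = 29, so 71 − 2.5Q = 29 and Q = 16.8.
CS = ½·(71 − 29)·16.8 = 352.8.
With perfect price discrimination, output is the efficient level Q = 16.8 (where demand meets MC), but every buyer pays their willingness to pay: CS = 0 and PS = total surplus.
CS = 0.
Change in consumer surplus: 0 − 352.8 = −352.8.

Consumer surplus falls by 352.8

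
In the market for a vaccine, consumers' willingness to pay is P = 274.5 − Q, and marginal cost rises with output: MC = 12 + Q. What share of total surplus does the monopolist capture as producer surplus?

The monopolist equates marginal revenue to marginal cost: 274.5 − 2Q = 12 + Q, so Q = 87.5. From demand, P = 187.
CS = ½·(274.5 − 187)·87.5 = 3828.125.
PS = P·Q − VC(Q) = 187·87.5 − (12·87.5 + ½·1·87.5²) = 11484.375.
Share captured = PS/TS = 11484.375/15312.5 = 0.75.

PS/TS = 0.75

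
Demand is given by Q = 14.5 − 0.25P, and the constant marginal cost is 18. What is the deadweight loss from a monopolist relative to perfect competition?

Inverting demand: P = 58 − 4Q.
Competitive firms price at marginal cost: P = 18, giving Q = 10.
A monopolist chooses Q where MR = MC. MR = 58 − 8Q; setting this equal to 18 gives Q = 5 and P = 38.
DWL is the triangle between Q = 5 and Q = 10: ½·(10 − 5)·(38 − 18) = 50.

DWL = 50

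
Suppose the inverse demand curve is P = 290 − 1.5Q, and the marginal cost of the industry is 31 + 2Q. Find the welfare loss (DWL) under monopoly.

DWL = 862.47

Competitive equilibrium sets price equal to marginal cost: 290 − 1.5Q = 31 + 2Q, so Q = 74 and P = 179.
A monopolist chooses Q where MR = MC. MR = 290 − 3Q; setting this equal to 31 + 2Q gives Q = 51.8 and P = 212.3.
CS = ½·(290 − 179)·74 = 4107; PS = (179·74 − 31·74 − ½·2·74²) = 5476; TS = 9583.
CS = ½·(290 − 212.3)·51.8 = 2012.43; PS = (212.3·51.8 − 31·51.8 − ½·2·51.8²) = 6708.1; TS = 8720.53.
DWL = 9583 − 8720.53 = 862.47.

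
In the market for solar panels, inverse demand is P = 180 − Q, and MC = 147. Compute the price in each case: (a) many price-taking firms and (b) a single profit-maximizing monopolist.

Competition: P = 147; Monopoly: P = 163.5

Under competition P = MC = 147, so Q = (180 − 147)/1 = 33.
Monopoly sets MR = MC: 180 − 2Q = 147 ⇒ Q = 16.5, P = 180 − 16.5 = 163.5.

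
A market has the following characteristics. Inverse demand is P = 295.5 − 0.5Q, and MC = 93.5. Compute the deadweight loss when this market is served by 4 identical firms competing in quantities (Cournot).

DWL = 1632.16

Competitive firms price at marginal cost: P = 93.5, giving Q = 404.
With 4 symmetric Cournot firms, each firm's FOC gives 295.5 − 2.5q = 93.5, so q = 80.8, Q = 4·80.8 = 323.2, and P = 133.9.
DWL is the triangle between Q = 323.2 and Q = 404: ½·(404 − 323.2)·(133.9 − 93.5) = 1632.16.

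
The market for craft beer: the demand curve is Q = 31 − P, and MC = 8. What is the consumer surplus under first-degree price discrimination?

CS = 0

Inverting demand: P = 31 − Q.
With perfect price discrimination, output is the efficient level Q = 23 (where demand meets MC), but every buyer pays their willingness to pay: CS = 0 and PS = total surplus.
CS = 0.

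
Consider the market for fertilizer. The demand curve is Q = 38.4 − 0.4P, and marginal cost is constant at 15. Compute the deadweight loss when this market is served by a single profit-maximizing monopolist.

DWL = 328.05

Inverting demand: P = 96 − 2.5Q.
Competitive firms price at marginal cost: P = 15, giving Q = 32.4.
Monopoly sets MR = MC: 96 − 5Q = 15 ⇒ Q = 16.2, P = 96 − 2.5·16.2 = 55.5.
DWL is the triangle between Q = 16.2 and Q = 32.4: ½·(32.4 − 16.2)·(55.5 − 15) = 328.05.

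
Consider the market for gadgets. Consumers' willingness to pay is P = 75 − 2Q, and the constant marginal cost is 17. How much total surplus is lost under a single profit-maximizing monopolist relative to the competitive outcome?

Competitive firms price at marginal cost: P = 17, giving Q = 29.
Monopoly sets MR = MC: 75 − 4Q = 17 ⇒ Q = 14.5, P = 75 − 2·14.5 = 46.
DWL is the triangle between Q = 14.5 and Q = 29: ½·(29 − 14.5)·(46 − 17) = 210.25.

DWL = 210.25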